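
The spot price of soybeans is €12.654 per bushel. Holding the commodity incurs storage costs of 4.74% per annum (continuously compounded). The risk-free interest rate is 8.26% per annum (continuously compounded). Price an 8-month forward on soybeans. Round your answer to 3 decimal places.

Net carry = r + u − y = 0.0826 + 0.0474 − 0.0000 = 0.1300
F = S·e^((r+u−y)T) = 12.654 · e^(0.1300 × 8/12) = 12.654 · e^0.086667
= 12.654 × 1.090533 = €13.800 per bushel

€13.800 per bushel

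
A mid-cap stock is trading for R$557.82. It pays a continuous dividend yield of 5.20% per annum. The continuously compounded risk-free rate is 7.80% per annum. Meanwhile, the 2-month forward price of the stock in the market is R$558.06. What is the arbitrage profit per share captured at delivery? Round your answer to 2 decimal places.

R$2.18 per share

Fair forward: F* = S·e^(carry·T), with carry = (r − q) = 0.0780 − 0.0520 = 0.0260
F* = 557.82 · e^(0.0260 × 2/12) = 557.82 · e^0.004333 = 557.82 × 1.004342 = R$560.2421
Market R$558.06 < fair R$560.2421: forward underpriced → reverse cash-and-carry (short spot, go long the forward).
At maturity, profit = |F_mkt − F*| = |558.06 − 560.2421| = R$2.18 per share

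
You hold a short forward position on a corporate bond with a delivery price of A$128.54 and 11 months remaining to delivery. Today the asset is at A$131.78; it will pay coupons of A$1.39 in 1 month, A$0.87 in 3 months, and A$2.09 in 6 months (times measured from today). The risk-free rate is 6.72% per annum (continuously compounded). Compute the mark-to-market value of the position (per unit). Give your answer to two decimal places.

PV(remaining coupons) I = 1.39·e^(−0.0672·1/12) + 0.87·e^(−0.0672·3/12) + 2.09·e^(−0.0672·6/12) = 4.2587
Current forward F = (S − I)·e^(rT) = (131.78 − 4.2587)·e^(0.0672·11/12) = 127.5213 × 1.063537 = 135.6236
Value (long) = (F − K)·e^(−rT) = (135.6236 − 128.54) × 0.940259 = 6.6604
Short position value = −(long value) = -A$6.66

-A$6.66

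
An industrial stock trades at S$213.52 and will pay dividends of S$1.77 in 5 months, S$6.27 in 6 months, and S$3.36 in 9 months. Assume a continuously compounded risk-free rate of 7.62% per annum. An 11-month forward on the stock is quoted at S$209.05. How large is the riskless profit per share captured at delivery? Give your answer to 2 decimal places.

S$8.20 per share

PV(dividends) I = 1.77·e^(−0.0762·5/12) + 6.27·e^(−0.0762·6/12) + 3.36·e^(−0.0762·9/12) = 10.9237
Fair forward F* = (S − I)·e^(rT) = (213.52 − 10.9237)·e^0.069850 = 202.5963 × 1.072347 = 217.2535
Market S$209.05 < fair 217.2535: forward underpriced → reverse cash-and-carry (short the stock, invest proceeds at r, pay the dividends, go long the forward).
Profit at T = |F_mkt − F*| = |209.05 − 217.2535| = S$8.20 per share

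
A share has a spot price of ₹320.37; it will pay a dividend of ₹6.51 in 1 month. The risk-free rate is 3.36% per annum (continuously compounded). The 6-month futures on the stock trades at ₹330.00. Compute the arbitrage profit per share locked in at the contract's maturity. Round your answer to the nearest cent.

₹10.80 per share

PV(dividends) I = 6.51·e^(−0.0336·1/12) = 6.4918
Fair futures F* = (S − I)·e^(rT) = (320.37 − 6.4918)·e^0.016800 = 313.8782 × 1.016942 = 319.1959
Market ₹330.00 > fair 319.1959: forward overpriced → cash-and-carry (borrow at r, buy the stock and collect the dividends, short the forward).
Profit at T = |F_mkt − F*| = |330.00 − 319.1959| = ₹10.80 per share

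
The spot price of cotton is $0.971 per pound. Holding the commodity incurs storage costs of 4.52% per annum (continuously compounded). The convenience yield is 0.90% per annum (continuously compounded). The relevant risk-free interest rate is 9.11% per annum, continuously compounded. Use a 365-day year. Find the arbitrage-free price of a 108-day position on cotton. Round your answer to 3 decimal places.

Net carry = r + u − y = 0.0911 + 0.0452 − 0.0090 = 0.1273
F = S·e^((r+u−y)T) = 0.971 · e^(0.1273 × 108/365) = 0.971 · e^0.037667
= 0.971 × 1.038385 = $1.008 per pound

$1.008 per pound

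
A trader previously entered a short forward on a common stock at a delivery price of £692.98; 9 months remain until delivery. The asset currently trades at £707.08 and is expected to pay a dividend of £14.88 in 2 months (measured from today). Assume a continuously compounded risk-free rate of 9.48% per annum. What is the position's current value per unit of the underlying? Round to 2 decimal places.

PV(remaining dividends) I = 14.88·e^(−0.0948·2/12) = 14.6467
Current forward F = (S − I)·e^(rT) = (707.08 − 14.6467)·e^(0.0948·9/12) = 692.4333 × 1.073689 = 743.4580
Value (long) = (F − K)·e^(−rT) = (743.4580 − 692.98) × 0.931369 = 47.0136
Short position value = −(long value) = -£47.01

-£47.01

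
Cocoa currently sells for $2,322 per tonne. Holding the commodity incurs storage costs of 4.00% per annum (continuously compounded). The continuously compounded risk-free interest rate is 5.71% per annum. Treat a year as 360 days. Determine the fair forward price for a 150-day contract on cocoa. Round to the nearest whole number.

Net carry = r + u − y = 0.0571 + 0.0400 − 0.0000 = 0.0971
F = S·e^((r+u−y)T) = 2322 · e^(0.0971 × 150/360) = 2322 · e^0.040458
= 2322 × 1.041288 = $2,418 per tonne

$2,418 per tonne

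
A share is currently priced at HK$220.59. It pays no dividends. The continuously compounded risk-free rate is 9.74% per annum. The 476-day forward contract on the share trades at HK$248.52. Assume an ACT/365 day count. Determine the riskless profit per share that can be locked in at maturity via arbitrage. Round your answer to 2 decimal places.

Fair forward: F* = S·e^(carry·T), with carry = r = 0.0974
F* = 220.59 · e^(0.0974 × 476/365) = 220.59 · e^0.127020 = 220.59 × 1.135440 = HK$250.4667
Market HK$248.52 < fair HK$250.4667: forward underpriced → reverse cash-and-carry (short spot, go long the forward).
At maturity, profit = |F_mkt − F*| = |248.52 − 250.4667| = HK$1.95 per share

HK$1.95 per share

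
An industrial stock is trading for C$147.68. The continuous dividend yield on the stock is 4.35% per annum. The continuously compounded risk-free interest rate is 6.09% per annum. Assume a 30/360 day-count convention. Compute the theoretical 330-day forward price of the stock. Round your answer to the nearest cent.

C$150.05

F = S·e^((r − q)T) = 147.68 · e^((0.0609 − 0.0435) × 330/360)
= 147.68 · e^0.015950 = 147.68 × 1.016078
F = C$150.05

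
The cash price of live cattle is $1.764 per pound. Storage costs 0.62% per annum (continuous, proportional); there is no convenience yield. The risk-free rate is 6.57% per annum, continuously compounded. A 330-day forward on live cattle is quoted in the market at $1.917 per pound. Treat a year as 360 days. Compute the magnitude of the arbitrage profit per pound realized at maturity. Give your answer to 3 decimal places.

Fair forward: F* = S·e^(carry·T), with carry = (r + u) = 0.0657 + 0.0062 = 0.0719
F* = 1.764 · e^(0.0719 × 330/360) = 1.764 · e^0.065908 = 1.764 × 1.068128 = $1.8842
Market $1.917 > fair $1.8842: forward overpriced → cash-and-carry (buy spot, short the forward).
At maturity, profit = |F_mkt − F*| = |1.917 − 1.8842| = $0.033 per pound

$0.033 per pound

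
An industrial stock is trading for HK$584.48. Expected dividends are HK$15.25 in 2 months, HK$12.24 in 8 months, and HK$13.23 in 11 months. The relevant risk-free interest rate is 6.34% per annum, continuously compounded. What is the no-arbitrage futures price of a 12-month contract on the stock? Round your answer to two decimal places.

PV(dividends) I = 15.25·e^(−0.0634·2/12) + 12.24·e^(−0.0634·8/12) + 13.23·e^(−0.0634·11/12)
I = 15.0897 + 11.7334 + 12.4830 = 39.3061
F = (S − I)·e^(rT) = (584.48 − 39.3061) · e^(0.0634·12/12)
= 545.1739 · e^0.063400 = 545.1739 × 1.065453 = HK$580.86

HK$580.86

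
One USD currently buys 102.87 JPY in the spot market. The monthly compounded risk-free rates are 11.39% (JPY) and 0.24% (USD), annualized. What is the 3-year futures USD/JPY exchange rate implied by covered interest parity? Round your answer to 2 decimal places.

143.50

By covered interest parity, F = S · (1+r_JPY/12)^(12T) / (1+r_USD/12)^(12T)
= 102.87 × 1.405072 / 1.007225 = 102.87 × 1.394993
F = 143.50 JPY per USD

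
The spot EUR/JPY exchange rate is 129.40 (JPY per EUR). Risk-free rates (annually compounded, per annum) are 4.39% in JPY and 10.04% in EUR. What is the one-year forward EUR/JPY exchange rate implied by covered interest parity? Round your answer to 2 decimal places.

By covered interest parity, F = S · (1+r_JPY)^T / (1+r_EUR)^T
= 129.40 × 1.043900 / 1.100400 = 129.40 × 0.948655
F = 122.76 JPY per EUR

122.76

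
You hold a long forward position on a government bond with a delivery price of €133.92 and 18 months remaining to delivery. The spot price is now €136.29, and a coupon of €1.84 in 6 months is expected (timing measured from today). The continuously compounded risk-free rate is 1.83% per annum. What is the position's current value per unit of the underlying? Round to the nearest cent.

€4.17

PV(remaining coupons) I = 1.84·e^(−0.0183·6/12) = 1.8232
Current forward F = (S − I)·e^(rT) = (136.29 − 1.8232)·e^(0.0183·18/12) = 134.4668 × 1.027830 = 138.2090
Value (long) = (F − K)·e^(−rT) = (138.2090 − 133.92) × 0.972923 = 4.1729
Value = €4.17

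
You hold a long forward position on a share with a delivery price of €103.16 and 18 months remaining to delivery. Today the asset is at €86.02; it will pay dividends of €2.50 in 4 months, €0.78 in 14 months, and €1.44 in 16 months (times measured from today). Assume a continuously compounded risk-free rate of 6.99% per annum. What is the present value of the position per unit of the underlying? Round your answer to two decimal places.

-€11.34

PV(remaining dividends) I = 2.50·e^(−0.0699·4/12) + 0.78·e^(−0.0699·14/12) + 1.44·e^(−0.0699·16/12) = 4.4732
Current forward F = (S − I)·e^(rT) = (86.02 − 4.4732)·e^(0.0699·18/12) = 81.5468 × 1.110544 = 90.5613
Value (long) = (F − K)·e^(−rT) = (90.5613 − 103.16) × 0.900460 = -11.3446
Value = -€11.34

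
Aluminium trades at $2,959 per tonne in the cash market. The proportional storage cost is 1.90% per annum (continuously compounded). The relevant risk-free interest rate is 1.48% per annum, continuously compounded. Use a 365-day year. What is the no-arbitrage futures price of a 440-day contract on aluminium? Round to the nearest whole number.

$3,082 per tonne

Net carry = r + u − y = 0.0148 + 0.0190 − 0.0000 = 0.0338
F = S·e^((r+u−y)T) = 2959 · e^(0.0338 × 440/365) = 2959 · e^0.040745
= 2959 × 1.041586 = $3,082 per tonne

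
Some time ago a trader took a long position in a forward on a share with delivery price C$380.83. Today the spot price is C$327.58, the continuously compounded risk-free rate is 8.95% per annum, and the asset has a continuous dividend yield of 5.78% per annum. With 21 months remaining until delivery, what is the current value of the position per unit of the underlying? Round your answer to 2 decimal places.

Current fair forward for the remaining 21 months: F = S·e^((r − q)·T), (r − q) = 0.0895 − 0.0578 = 0.0317
F = 327.58 · e^(0.0317 × 21/12) = 327.58 × 1.057043 = 346.2661
Value of long forward = (F − K)·e^(−rT) = (346.2661 − 380.83) · e^(−0.0895·21/12)
= -34.5639 × 0.855025 = -29.55

-C$29.55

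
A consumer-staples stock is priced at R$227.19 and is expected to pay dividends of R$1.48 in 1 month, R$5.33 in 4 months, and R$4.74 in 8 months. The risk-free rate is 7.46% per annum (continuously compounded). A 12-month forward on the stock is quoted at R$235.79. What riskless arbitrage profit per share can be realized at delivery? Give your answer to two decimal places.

R$3.05 per share

PV(dividends) I = 1.48·e^(−0.0746·1/12) + 5.33·e^(−0.0746·4/12) + 4.74·e^(−0.0746·8/12) = 11.1800
Fair forward F* = (S − I)·e^(rT) = (227.19 − 11.1800)·e^0.074600 = 216.0100 × 1.077453 = 232.7406
Market R$235.79 > fair 232.7406: forward overpriced → cash-and-carry (borrow at r, buy the stock and collect the dividends, short the forward).
Profit at T = |F_mkt − F*| = |235.79 − 232.7406| = R$3.05 per share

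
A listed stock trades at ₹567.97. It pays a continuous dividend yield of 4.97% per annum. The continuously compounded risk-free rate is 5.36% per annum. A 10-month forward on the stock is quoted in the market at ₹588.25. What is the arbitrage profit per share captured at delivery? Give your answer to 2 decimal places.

₹18.43 per share

Fair forward: F* = S·e^(carry·T), with carry = (r − q) = 0.0536 − 0.0497 = 0.0039
F* = 567.97 · e^(0.0039 × 10/12) = 567.97 · e^0.003250 = 567.97 × 1.003255 = ₹569.8187
Market ₹588.25 > fair ₹569.8187: forward overpriced → cash-and-carry (buy spot, short the forward).
At maturity, profit = |F_mkt − F*| = |588.25 − 569.8187| = ₹18.43 per share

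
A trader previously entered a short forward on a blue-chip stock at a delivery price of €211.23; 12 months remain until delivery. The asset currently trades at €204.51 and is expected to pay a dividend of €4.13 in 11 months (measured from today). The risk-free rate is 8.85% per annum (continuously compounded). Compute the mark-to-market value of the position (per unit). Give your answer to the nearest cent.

-€7.36

PV(remaining dividends) I = 4.13·e^(−0.0885·11/12) = 3.8082
Current forward F = (S − I)·e^(rT) = (204.51 − 3.8082)·e^(0.0885·12/12) = 200.7018 × 1.092534 = 219.2735
Value (long) = (F − K)·e^(−rT) = (219.2735 − 211.23) × 0.915303 = 7.3622
Short position value = −(long value) = -€7.36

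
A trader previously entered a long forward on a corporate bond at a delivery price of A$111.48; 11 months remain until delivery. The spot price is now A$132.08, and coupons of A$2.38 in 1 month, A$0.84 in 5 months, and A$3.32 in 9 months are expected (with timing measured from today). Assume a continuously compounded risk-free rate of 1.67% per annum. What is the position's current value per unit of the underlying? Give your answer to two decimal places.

PV(remaining coupons) I = 2.38·e^(−0.0167·1/12) + 0.84·e^(−0.0167·5/12) + 3.32·e^(−0.0167·9/12) = 6.4895
Current forward F = (S − I)·e^(rT) = (132.08 − 6.4895)·e^(0.0167·11/12) = 125.5905 × 1.015426 = 127.5279
Value (long) = (F − K)·e^(−rT) = (127.5279 − 111.48) × 0.984808 = 15.8041
Value = A$15.80

A$15.80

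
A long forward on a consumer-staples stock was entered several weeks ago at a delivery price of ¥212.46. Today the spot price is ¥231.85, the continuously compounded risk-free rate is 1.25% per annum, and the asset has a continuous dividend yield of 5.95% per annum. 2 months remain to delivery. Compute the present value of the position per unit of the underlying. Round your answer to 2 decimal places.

¥17.54

Current fair forward for the remaining 2 months: F = S·e^((r − q)·T), (r − q) = 0.0125 − 0.0595 = -0.0470
F = 231.85 · e^(-0.0470 × 2/12) = 231.85 × 0.992197 = 230.0409
Value of long forward = (F − K)·e^(−rT) = (230.0409 − 212.46) · e^(−0.0125·2/12)
= 17.5809 × 0.997919 = 17.54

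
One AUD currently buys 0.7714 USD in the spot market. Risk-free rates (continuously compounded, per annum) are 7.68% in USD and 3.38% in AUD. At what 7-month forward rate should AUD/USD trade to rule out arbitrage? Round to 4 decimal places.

F = S·e^((r_USD − r_AUD)T) = 0.7714 · e^((0.0768 − 0.0338) × 7/12)
= 0.7714 · e^0.025083 = 0.7714 × 1.025400
F = 0.7910 USD per AUD

0.7910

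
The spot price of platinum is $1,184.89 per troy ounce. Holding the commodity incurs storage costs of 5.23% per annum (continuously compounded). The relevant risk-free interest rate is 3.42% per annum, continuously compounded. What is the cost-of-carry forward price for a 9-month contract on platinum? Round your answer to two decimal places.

$1,264.31 per troy ounce

Net carry = r + u − y = 0.0342 + 0.0523 − 0.0000 = 0.0865
F = S·e^((r+u−y)T) = 1184.89 · e^(0.0865 × 9/12) = 1184.89 · e^0.06487500
= 1184.89 × 1.06702564 = $1,264.31 per troy ounce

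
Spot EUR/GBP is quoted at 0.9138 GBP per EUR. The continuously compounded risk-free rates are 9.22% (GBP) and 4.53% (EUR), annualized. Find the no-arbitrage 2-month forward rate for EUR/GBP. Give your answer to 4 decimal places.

0.9210

F = S·e^((r_GBP − r_EUR)T) = 0.9138 · e^((0.0922 − 0.0453) × 2/12)
= 0.9138 · e^0.007817 = 0.9138 × 1.007848
F = 0.9210 GBP per EUR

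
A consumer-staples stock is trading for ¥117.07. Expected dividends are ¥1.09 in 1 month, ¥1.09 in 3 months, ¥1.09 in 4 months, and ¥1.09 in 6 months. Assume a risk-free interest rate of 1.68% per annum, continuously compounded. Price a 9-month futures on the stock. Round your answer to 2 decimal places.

PV(dividends) I = 1.09·e^(−0.0168·1/12) + 1.09·e^(−0.0168·3/12) + 1.09·e^(−0.0168·4/12) + 1.09·e^(−0.0168·6/12)
I = 1.0885 + 1.0854 + 1.0839 + 1.0809 = 4.3387
F = (S − I)·e^(rT) = (117.07 − 4.3387) · e^(0.0168·9/12)
= 112.7313 · e^0.012600 = 112.7313 × 1.012680 = ¥114.16

¥114.16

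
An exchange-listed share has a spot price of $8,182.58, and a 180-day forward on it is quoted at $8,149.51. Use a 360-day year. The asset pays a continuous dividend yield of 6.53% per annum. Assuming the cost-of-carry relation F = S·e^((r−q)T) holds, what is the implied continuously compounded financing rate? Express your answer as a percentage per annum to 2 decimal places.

5.72%

From F = S·e^((r−q)T): (r − q) = ln(F/S)/T
ln(8149.51/8182.58) = ln(0.995958) = -0.004050
(r − q) = -0.004050 / (180/360) = -0.008100
r = ln(F/S)/T + q = -0.008100 + 0.0653 = 0.057200
r = 5.72%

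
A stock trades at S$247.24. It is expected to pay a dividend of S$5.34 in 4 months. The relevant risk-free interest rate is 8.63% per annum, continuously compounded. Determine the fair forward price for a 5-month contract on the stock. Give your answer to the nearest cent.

S$250.91

PV(dividends) I = 5.34·e^(−0.0863·4/12)
I = 5.1886
F = (S − I)·e^(rT) = (247.24 − 5.1886) · e^(0.0863·5/12)
= 242.0514 · e^0.035958 = 242.0514 × 1.036612 = S$250.91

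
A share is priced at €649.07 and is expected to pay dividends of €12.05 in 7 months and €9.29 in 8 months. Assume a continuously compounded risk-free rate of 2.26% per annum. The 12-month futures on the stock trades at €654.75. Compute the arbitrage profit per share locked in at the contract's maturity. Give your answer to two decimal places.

€12.37 per share

PV(dividends) I = 12.05·e^(−0.0226·7/12) + 9.29·e^(−0.0226·8/12) = 21.0433
Fair futures F* = (S − I)·e^(rT) = (649.07 − 21.0433)·e^0.022600 = 628.0267 × 1.022857 = 642.3815
Market €654.75 > fair 642.3815: forward overpriced → cash-and-carry (borrow at r, buy the stock and collect the dividends, short the forward).
Profit at T = |F_mkt − F*| = |654.75 − 642.3815| = €12.37 per share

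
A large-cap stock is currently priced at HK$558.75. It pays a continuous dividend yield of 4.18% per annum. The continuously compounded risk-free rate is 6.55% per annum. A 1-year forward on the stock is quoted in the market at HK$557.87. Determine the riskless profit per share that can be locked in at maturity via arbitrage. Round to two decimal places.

HK$14.28 per share

Fair forward: F* = S·e^(carry·T), with carry = (r − q) = 0.0655 − 0.0418 = 0.0237
F* = 558.75 · e^(0.0237 × 1) = 558.75 · e^0.023700 = 558.75 × 1.023983 = HK$572.1505
Market HK$557.87 < fair HK$572.1505: forward underpriced → reverse cash-and-carry (short spot, go long the forward).
At maturity, profit = |F_mkt − F*| = |557.87 − 572.1505| = HK$14.28 per share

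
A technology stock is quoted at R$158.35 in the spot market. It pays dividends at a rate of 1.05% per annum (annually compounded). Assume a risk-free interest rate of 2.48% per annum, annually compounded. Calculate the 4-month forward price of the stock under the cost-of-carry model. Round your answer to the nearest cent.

R$159.09

F = S · (1+r)^T / (1+q)^T
= 158.35 × 1.008199 / 1.003488 = 158.35 × 1.004695
F = R$159.09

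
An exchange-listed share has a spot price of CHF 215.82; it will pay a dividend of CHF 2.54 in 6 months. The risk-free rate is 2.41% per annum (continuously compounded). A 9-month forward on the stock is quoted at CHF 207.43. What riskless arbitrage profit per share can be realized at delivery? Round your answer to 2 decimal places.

CHF 9.77 per share

PV(dividends) I = 2.54·e^(−0.0241·6/12) = 2.5096
Fair forward F* = (S − I)·e^(rT) = (215.82 − 2.5096)·e^0.018075 = 213.3104 × 1.018239 = 217.2010
Market CHF 207.43 < fair 217.2010: forward underpriced → reverse cash-and-carry (short the stock, invest proceeds at r, pay the dividends, go long the forward).
Profit at T = |F_mkt − F*| = |207.43 − 217.2010| = CHF 9.77 per share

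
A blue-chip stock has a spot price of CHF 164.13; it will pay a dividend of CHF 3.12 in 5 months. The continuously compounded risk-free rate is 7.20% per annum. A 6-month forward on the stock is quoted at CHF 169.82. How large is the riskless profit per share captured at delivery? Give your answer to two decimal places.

CHF 2.81 per share

PV(dividends) I = 3.12·e^(−0.0720·5/12) = 3.0278
Fair forward F* = (S − I)·e^(rT) = (164.13 − 3.0278)·e^0.036000 = 161.1022 × 1.036656 = 167.0076
Market CHF 169.82 > fair 167.0076: forward overpriced → cash-and-carry (borrow at r, buy the stock and collect the dividends, short the forward).
Profit at T = |F_mkt − F*| = |169.82 − 167.0076| = CHF 2.81 per share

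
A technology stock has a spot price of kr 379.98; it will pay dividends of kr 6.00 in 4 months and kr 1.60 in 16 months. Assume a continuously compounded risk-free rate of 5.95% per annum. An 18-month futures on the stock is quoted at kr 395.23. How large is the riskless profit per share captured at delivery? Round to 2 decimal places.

PV(dividends) I = 6.00·e^(−0.0595·4/12) + 1.60·e^(−0.0595·16/12) = 7.3601
Fair futures F* = (S − I)·e^(rT) = (379.98 − 7.3601)·e^0.089250 = 372.6199 × 1.093354 = 407.4055
Market kr 395.23 < fair 407.4055: forward underpriced → reverse cash-and-carry (short the stock, invest proceeds at r, pay the dividends, go long the forward).
Profit at T = |F_mkt − F*| = |395.23 − 407.4055| = kr 12.18 per share

kr 12.18 per share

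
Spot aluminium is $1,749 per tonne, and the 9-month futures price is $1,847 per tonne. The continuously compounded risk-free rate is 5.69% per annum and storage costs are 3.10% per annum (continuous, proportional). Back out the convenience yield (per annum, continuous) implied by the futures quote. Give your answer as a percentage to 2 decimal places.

1.52%

F = S·e^((r+u−y)T) ⇒ (r+u−y) = ln(F/S)/T
ln(1847/1749) = 0.054519; /T ⇒ 0.072692
y = r + u − ln(F/S)/T = 0.0569 + 0.0310 − 0.072692 = 0.015208
y = 1.52%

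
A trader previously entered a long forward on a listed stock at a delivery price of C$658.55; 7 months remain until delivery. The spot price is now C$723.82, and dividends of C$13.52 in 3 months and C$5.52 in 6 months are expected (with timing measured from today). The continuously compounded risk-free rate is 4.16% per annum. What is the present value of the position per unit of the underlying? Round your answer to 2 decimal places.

PV(remaining dividends) I = 13.52·e^(−0.0416·3/12) + 5.52·e^(−0.0416·6/12) = 18.7865
Current forward F = (S − I)·e^(rT) = (723.82 − 18.7865)·e^(0.0416·7/12) = 705.0335 × 1.024563 = 722.3512
Value (long) = (F − K)·e^(−rT) = (722.3512 − 658.55) × 0.976025 = 62.2716
Value = C$62.27

C$62.27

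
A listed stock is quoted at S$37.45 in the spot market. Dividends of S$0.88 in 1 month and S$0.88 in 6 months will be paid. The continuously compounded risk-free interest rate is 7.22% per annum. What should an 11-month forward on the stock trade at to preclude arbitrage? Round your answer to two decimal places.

S$38.17

PV(dividends) I = 0.88·e^(−0.0722·1/12) + 0.88·e^(−0.0722·6/12)
I = 0.8747 + 0.8488 = 1.7235
F = (S − I)·e^(rT) = (37.45 − 1.7235) · e^(0.0722·11/12)
= 35.7265 · e^0.066183 = 35.7265 × 1.068422 = S$38.17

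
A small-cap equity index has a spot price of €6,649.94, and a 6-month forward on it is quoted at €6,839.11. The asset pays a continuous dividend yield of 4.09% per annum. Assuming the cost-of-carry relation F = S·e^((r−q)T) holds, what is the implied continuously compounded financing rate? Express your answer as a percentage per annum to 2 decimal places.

9.70%

From F = S·e^((r−q)T): (r − q) = ln(F/S)/T
ln(6839.11/6649.94) = ln(1.028447) = 0.028050
(r − q) = 0.028050 / (6/12) = 0.056100
r = ln(F/S)/T + q = 0.056100 + 0.0409 = 0.097000
r = 9.70%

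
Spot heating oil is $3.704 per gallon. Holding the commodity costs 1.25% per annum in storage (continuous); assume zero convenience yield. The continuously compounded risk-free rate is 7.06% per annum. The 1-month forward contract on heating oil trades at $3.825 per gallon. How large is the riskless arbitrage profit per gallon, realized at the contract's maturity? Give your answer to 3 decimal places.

Fair forward: F* = S·e^(carry·T), with carry = (r + u) = 0.0706 + 0.0125 = 0.0831
F* = 3.704 · e^(0.0831 × 1/12) = 3.704 · e^0.006925 = 3.704 × 1.006949 = $3.7297
Market $3.825 > fair $3.7297: forward overpriced → cash-and-carry (buy spot, short the forward).
At maturity, profit = |F_mkt − F*| = |3.825 − 3.7297| = $0.095 per gallon

$0.095 per gallon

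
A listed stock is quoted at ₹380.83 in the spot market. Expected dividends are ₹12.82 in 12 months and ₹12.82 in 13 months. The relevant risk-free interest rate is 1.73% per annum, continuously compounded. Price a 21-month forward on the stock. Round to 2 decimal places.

₹366.58

PV(dividends) I = 12.82·e^(−0.0173·12/12) + 12.82·e^(−0.0173·13/12)
I = 12.6001 + 12.5820 = 25.1821
F = (S − I)·e^(rT) = (380.83 − 25.1821) · e^(0.0173·21/12)
= 355.6479 · e^0.030275 = 355.6479 × 1.030738 = ₹366.58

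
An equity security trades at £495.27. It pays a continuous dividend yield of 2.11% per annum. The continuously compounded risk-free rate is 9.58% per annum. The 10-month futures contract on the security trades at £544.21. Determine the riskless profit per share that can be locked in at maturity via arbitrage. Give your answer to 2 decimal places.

£17.13 per share

Fair futures: F* = S·e^(carry·T), with carry = (r − q) = 0.0958 − 0.0211 = 0.0747
F* = 495.27 · e^(0.0747 × 10/12) = 495.27 · e^0.062250 = 495.27 × 1.064228 = £527.0802
Market £544.21 > fair £527.0802: forward overpriced → cash-and-carry (buy spot, short the forward).
At maturity, profit = |F_mkt − F*| = |544.21 − 527.0802| = £17.13 per share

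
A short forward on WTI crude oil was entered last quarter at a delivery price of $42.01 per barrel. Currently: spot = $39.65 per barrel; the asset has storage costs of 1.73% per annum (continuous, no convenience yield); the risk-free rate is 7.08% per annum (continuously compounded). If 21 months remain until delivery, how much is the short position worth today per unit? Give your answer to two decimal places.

Current fair forward for the remaining 21 months: F = S·e^((r + u)·T), (r + u) = 0.0708 + 0.0173 = 0.0881
F = 39.65 · e^(0.0881 × 21/12) = 39.65 × 1.166695 = 46.2595
Value of long forward = (F − K)·e^(−rT) = (46.2595 − 42.01) · e^(−0.0708·21/12)
= 4.2495 × 0.883468 = 3.75
Short position value = −(long value) = -$3.75

-$3.75 per barrel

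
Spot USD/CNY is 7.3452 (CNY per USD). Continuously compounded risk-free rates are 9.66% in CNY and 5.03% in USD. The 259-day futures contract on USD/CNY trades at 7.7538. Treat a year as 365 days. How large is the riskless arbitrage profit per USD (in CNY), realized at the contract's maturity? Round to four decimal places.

0.1633 per USD (in CNY)

Fair futures: F* = S·e^(carry·T), with carry = (r_CNY − r_USD) = 0.0966 − 0.0503 = 0.0463
F* = 7.3452 · e^(0.0463 × 259/365) = 7.3452 · e^0.032854 = 7.3452 × 1.033400 = 7.5905
Market 7.7538 > fair 7.5905: forward overpriced → cash-and-carry (buy spot, short the forward).
At maturity, profit = |F_mkt − F*| = |7.7538 − 7.5905| = 0.1633 per USD (in CNY)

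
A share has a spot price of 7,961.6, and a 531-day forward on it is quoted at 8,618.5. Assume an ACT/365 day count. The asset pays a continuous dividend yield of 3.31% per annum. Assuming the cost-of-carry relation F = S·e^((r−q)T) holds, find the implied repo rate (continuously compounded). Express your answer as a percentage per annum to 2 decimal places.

8.76%

From F = S·e^((r−q)T): (r − q) = ln(F/S)/T
ln(8618.5/7961.6) = ln(1.082509) = 0.079281
(r − q) = 0.079281 / (531/365) = 0.054496
r = ln(F/S)/T + q = 0.054496 + 0.0331 = 0.087596
r = 8.76%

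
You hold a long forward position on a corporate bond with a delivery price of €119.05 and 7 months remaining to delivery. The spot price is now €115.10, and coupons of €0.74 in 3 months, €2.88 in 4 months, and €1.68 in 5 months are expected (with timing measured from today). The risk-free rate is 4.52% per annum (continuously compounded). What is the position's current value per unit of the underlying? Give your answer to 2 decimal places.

PV(remaining coupons) I = 0.74·e^(−0.0452·3/12) + 2.88·e^(−0.0452·4/12) + 1.68·e^(−0.0452·5/12) = 5.2173
Current forward F = (S − I)·e^(rT) = (115.10 − 5.2173)·e^(0.0452·7/12) = 109.8827 × 1.026717 = 112.8184
Value (long) = (F − K)·e^(−rT) = (112.8184 − 119.05) × 0.973978 = -6.0694
Value = -€6.07

-€6.07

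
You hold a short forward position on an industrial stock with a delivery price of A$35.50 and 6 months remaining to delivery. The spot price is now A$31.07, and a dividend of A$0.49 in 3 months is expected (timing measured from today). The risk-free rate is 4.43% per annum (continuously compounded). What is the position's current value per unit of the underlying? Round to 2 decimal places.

A$4.14

PV(remaining dividends) I = 0.49·e^(−0.0443·3/12) = 0.4846
Current forward F = (S − I)·e^(rT) = (31.07 − 0.4846)·e^(0.0443·6/12) = 30.5854 × 1.022397 = 31.2704
Value (long) = (F − K)·e^(−rT) = (31.2704 − 35.50) × 0.978094 = -4.1369
Short position value = −(long value) = A$4.14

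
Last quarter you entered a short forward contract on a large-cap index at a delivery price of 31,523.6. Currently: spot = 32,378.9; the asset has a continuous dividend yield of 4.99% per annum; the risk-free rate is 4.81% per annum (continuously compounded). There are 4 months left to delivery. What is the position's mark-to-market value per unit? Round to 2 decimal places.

-822.58

Current fair forward for the remaining 4 months: F = S·e^((r − q)·T), (r − q) = 0.0481 − 0.0499 = -0.0018
F = 32378.9 · e^(-0.0018 × 4/12) = 32378.9 × 0.99940018 = 32359.4785
Value of long forward = (F − K)·e^(−rT) = (32359.4785 − 31523.6) · e^(−0.0481·4/12)
= 835.8785 × 0.98409452 = 822.58
Short position value = −(long value) = -822.58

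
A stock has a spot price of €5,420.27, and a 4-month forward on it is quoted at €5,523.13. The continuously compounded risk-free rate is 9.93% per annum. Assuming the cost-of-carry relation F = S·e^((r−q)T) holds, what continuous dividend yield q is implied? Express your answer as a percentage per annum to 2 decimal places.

From F = S·e^((r−q)T): (r − q) = ln(F/S)/T
ln(5523.13/5420.27) = ln(1.018977) = 0.018799
(r − q) = 0.018799 / (4/12) = 0.056397
q = r − ln(F/S)/T = 0.0993 − 0.056397 = 0.042903
q = 4.29%

4.29%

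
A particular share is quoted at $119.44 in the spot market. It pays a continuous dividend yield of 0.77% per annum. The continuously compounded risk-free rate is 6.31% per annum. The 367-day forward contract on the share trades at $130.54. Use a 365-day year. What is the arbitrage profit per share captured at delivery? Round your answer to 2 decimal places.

Fair forward: F* = S·e^(carry·T), with carry = (r − q) = 0.0631 − 0.0077 = 0.0554
F* = 119.44 · e^(0.0554 × 367/365) = 119.44 · e^0.055704 = 119.44 × 1.057285 = $126.2821
Market $130.54 > fair $126.2821: forward overpriced → cash-and-carry (buy spot, short the forward).
At maturity, profit = |F_mkt − F*| = |130.54 − 126.2821| = $4.26 per share

$4.26 per share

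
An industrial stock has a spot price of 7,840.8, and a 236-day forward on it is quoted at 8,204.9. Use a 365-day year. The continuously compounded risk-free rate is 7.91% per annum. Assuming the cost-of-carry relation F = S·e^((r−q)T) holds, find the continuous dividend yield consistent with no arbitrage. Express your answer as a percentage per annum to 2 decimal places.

From F = S·e^((r−q)T): (r − q) = ln(F/S)/T
ln(8204.9/7840.8) = ln(1.046437) = 0.045391
(r − q) = 0.045391 / (236/365) = 0.070202
q = r − ln(F/S)/T = 0.0791 − 0.070202 = 0.008898
q = 0.89%

0.89%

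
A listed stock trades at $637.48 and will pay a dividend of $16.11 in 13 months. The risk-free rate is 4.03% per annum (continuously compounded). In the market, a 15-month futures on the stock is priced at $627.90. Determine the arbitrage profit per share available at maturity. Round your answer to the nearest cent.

$26.30 per share

PV(dividends) I = 16.11·e^(−0.0403·13/12) = 15.4218
Fair futures F* = (S − I)·e^(rT) = (637.48 − 15.4218)·e^0.050375 = 622.0582 × 1.051665 = 654.1968
Market $627.90 < fair 654.1968: forward underpriced → reverse cash-and-carry (short the stock, invest proceeds at r, pay the dividends, go long the forward).
Profit at T = |F_mkt − F*| = |627.90 − 654.1968| = $26.30 per share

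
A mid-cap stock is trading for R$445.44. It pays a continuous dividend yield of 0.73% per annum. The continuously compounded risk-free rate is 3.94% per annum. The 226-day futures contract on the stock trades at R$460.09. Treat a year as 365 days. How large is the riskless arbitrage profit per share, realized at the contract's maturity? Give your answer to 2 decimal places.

R$5.71 per share

Fair futures: F* = S·e^(carry·T), with carry = (r − q) = 0.0394 − 0.0073 = 0.0321
F* = 445.44 · e^(0.0321 × 226/365) = 445.44 · e^0.019876 = 445.44 × 1.020075 = R$454.3822
Market R$460.09 > fair R$454.3822: forward overpriced → cash-and-carry (buy spot, short the forward).
At maturity, profit = |F_mkt − F*| = |460.09 − 454.3822| = R$5.71 per share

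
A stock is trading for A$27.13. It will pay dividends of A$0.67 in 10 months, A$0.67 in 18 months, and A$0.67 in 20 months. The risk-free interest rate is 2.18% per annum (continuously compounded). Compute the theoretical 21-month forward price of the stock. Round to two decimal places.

A$26.16

PV(dividends) I = 0.67·e^(−0.0218·10/12) + 0.67·e^(−0.0218·18/12) + 0.67·e^(−0.0218·20/12)
I = 0.6579 + 0.6484 + 0.6461 = 1.9524
F = (S − I)·e^(rT) = (27.13 − 1.9524) · e^(0.0218·21/12)
= 25.1776 · e^0.038150 = 25.1776 × 1.038887 = A$26.16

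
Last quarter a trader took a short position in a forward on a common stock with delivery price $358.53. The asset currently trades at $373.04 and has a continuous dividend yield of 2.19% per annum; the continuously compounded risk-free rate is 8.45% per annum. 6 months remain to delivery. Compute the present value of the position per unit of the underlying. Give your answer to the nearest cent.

Current fair forward for the remaining 6 months: F = S·e^((r − q)·T), (r − q) = 0.0845 − 0.0219 = 0.0626
F = 373.04 · e^(0.0626 × 6/12) = 373.04 × 1.031795 = 384.9008
Value of long forward = (F − K)·e^(−rT) = (384.9008 − 358.53) · e^(−0.0845·6/12)
= 26.3708 × 0.958630 = 25.28
Short position value = −(long value) = -$25.28

-$25.28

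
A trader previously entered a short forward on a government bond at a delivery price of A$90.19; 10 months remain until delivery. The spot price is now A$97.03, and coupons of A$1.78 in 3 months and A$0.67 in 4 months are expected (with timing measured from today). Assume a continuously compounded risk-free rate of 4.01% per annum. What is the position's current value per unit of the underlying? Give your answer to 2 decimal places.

PV(remaining coupons) I = 1.78·e^(−0.0401·3/12) + 0.67·e^(−0.0401·4/12) = 2.4233
Current forward F = (S − I)·e^(rT) = (97.03 − 2.4233)·e^(0.0401·10/12) = 94.6067 × 1.033981 = 97.8215
Value (long) = (F − K)·e^(−rT) = (97.8215 − 90.19) × 0.967136 = 7.3807
Short position value = −(long value) = -A$7.38

-A$7.38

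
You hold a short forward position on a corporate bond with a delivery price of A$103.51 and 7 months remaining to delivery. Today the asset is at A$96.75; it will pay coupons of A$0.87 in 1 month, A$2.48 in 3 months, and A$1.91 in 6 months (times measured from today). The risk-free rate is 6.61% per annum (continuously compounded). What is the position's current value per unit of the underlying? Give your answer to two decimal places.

A$8.00

PV(remaining coupons) I = 0.87·e^(−0.0661·1/12) + 2.48·e^(−0.0661·3/12) + 1.91·e^(−0.0661·6/12) = 5.1525
Current forward F = (S − I)·e^(rT) = (96.75 − 5.1525)·e^(0.0661·7/12) = 91.5975 × 1.039311 = 95.1983
Value (long) = (F − K)·e^(−rT) = (95.1983 − 103.51) × 0.962176 = -7.9973
Short position value = −(long value) = A$8.00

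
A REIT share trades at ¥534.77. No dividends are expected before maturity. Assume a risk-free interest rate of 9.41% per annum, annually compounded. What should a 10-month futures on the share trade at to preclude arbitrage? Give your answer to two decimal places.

¥576.39

F = S · (1+r)^T
= 534.77 × 1.077823
F = ¥576.39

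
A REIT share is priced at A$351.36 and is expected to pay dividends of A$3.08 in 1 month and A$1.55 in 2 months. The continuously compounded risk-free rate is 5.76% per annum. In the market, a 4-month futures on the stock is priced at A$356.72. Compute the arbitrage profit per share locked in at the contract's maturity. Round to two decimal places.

A$3.24 per share

PV(dividends) I = 3.08·e^(−0.0576·1/12) + 1.55·e^(−0.0576·2/12) = 4.6004
Fair futures F* = (S − I)·e^(rT) = (351.36 − 4.6004)·e^0.019200 = 346.7596 × 1.019386 = 353.4819
Market A$356.72 > fair 353.4819: forward overpriced → cash-and-carry (borrow at r, buy the stock and collect the dividends, short the forward).
Profit at T = |F_mkt − F*| = |356.72 − 353.4819| = A$3.24 per share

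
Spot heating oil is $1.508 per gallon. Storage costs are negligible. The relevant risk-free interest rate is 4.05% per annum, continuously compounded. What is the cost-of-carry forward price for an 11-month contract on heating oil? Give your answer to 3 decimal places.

F = S·e^(rT) = 1.508 · e^(0.0405 × 11/12) = 1.508 · e^0.037125
= 1.508 × 1.037823 = $1.565 per gallon

$1.565 per gallon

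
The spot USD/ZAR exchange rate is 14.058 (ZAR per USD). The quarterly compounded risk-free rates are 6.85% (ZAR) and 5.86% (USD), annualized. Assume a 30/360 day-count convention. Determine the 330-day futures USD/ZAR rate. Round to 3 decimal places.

By covered interest parity, F = S · (1+r_ZAR/4)^(4T) / (1+r_USD/4)^(4T)
= 14.058 × 1.064239 / 1.054774 = 14.058 × 1.008973
F = 14.184 ZAR per USD

14.184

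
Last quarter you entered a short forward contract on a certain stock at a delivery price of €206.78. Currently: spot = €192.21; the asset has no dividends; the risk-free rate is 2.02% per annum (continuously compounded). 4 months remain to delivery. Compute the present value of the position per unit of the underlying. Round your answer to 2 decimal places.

Current fair forward for the remaining 4 months: F = S·e^(r·T), r = 0.0202
F = 192.21 · e^(0.0202 × 4/12) = 192.21 × 1.006756 = 193.5086
Value of long forward = (F − K)·e^(−rT) = (193.5086 − 206.78) · e^(−0.0202·4/12)
= -13.2714 × 0.993289 = -13.18
Short position value = −(long value) = €13.18

€13.18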